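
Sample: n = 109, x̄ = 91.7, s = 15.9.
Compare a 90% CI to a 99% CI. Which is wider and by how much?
99% CI is wider by 2.94

df = 108
90% CI: t* = 1.659, (89.17, 94.23), width = 2 · t* · s/√n = 5.05
99% CI: t* = 2.622, (87.71, 95.69), width = 2 · t* · s/√n = 7.99

The 99% CI is wider by 7.99 - 5.05 = 2.94.
Higher confidence requires a wider interval.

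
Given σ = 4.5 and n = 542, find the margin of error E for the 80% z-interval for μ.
Margin of error = 0.25

Margin of error = z* · σ/√n
= 1.282 · 4.5/√542
= 1.282 · 4.5/23.2809
= 0.25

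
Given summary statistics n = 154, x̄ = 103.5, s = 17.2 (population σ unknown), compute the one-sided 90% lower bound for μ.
μ ≥ 101.72

Lower bound (one-sided):
t* = 1.287 (one-sided for 90%)
Lower bound = x̄ - t* · s/√n = 103.5 - 1.287 · 17.2/√154 = 101.72

We are 90% confident that μ ≥ 101.72.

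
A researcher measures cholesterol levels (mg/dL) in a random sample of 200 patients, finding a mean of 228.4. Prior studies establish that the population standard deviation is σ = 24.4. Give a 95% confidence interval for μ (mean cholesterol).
(225.02, 231.78)

z-interval (σ known):
z* = 1.960 for 95% confidence

Margin of error = z* · σ/√n = 1.960 · 24.4/√200 = 3.38

CI: (228.4 - 3.38, 228.4 + 3.38) = (225.02, 231.78)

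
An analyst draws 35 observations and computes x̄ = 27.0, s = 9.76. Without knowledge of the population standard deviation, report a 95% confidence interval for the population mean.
(23.65, 30.35)

t-interval (σ unknown):
df = n - 1 = 34
t* = 2.032 for 95% confidence

Margin of error = t* · s/√n = 2.032 · 9.76/√35 = 3.35

CI: (23.65, 30.35)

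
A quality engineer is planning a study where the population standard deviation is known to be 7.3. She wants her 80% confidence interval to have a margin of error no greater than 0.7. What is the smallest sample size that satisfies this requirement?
n ≥ 179

For margin E ≤ 0.7:
n ≥ (z* · σ / E)²
n ≥ (1.282 · 7.3 / 0.7)²
n ≥ 178.74

Minimum n = 179 (rounding up)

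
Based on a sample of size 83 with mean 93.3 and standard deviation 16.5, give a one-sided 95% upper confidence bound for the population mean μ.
μ ≤ 96.31

Upper bound (one-sided):
t* = 1.664 (one-sided for 95%)
Upper bound = x̄ + t* · s/√n = 93.3 + 1.664 · 16.5/√83 = 96.31

We are 95% confident that μ ≤ 96.31.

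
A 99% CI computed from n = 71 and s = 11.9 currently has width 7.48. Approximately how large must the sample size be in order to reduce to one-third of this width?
n ≈ 639

CI width ∝ 1/√n
To reduce width by factor 3, need √n to grow by 3 → need 3² = 9 times as many samples.

Current: n = 71, width = 7.48
New: n = 639, width ≈ 2.43

Width reduced by factor of 7.48/2.43 = 3.08.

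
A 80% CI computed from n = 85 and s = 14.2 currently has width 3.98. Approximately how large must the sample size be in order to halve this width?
n ≈ 340

CI width ∝ 1/√n
To reduce width by factor 2, need √n to grow by 2 → need 2² = 4 times as many samples.

Current: n = 85, width = 3.98
New: n = 340, width ≈ 1.98

Width reduced by factor of 3.98/1.98 = 2.01.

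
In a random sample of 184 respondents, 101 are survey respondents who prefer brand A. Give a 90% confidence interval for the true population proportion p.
(0.489, 0.609)

Proportion CI:
p̂ = 101/184 = 0.54891
SE = √(p̂(1-p̂)/n) = √(0.54891 · 0.45109 / 184) = 0.03668

z* = 1.645
Margin = z* · SE = 1.645 · 0.03668 = 0.0603

CI: 0.54891 ± 0.0603 = (0.489, 0.609)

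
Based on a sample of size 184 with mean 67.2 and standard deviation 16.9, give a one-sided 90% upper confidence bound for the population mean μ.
μ ≤ 68.80

Upper bound (one-sided):
t* = 1.286 (one-sided for 90%)
Upper bound = x̄ + t* · s/√n = 67.2 + 1.286 · 16.9/√184 = 68.80

We are 90% confident that μ ≤ 68.80.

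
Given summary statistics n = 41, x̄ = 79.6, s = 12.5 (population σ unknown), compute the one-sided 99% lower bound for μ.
μ ≥ 74.87

Lower bound (one-sided):
t* = 2.423 (one-sided for 99%)
Lower bound = x̄ - t* · s/√n = 79.6 - 2.423 · 12.5/√41 = 74.87

We are 99% confident that μ ≥ 74.87.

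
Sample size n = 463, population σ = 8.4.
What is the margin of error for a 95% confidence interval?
Margin of error = 0.77

Margin of error = z* · σ/√n
= 1.960 · 8.4/√463
= 1.960 · 8.4/21.5174
= 0.77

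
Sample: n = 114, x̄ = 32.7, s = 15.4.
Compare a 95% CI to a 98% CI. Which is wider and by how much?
98% CI is wider by 1.10

df = 113
95% CI: t* = 1.981, (29.84, 35.56), width = 2 · t* · s/√n = 5.71
98% CI: t* = 2.360, (29.30, 36.10), width = 2 · t* · s/√n = 6.81

The 98% CI is wider by 6.81 - 5.71 = 1.10.
Higher confidence requires a wider interval.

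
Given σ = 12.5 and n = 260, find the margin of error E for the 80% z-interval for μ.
Margin of error = 0.99

Margin of error = z* · σ/√n
= 1.282 · 12.5/√260
= 1.282 · 12.5/16.1245
= 0.99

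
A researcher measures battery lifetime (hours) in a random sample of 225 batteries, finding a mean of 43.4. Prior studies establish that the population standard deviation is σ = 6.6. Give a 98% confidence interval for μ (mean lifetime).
(42.38, 44.42)

z-interval (σ known):
z* = 2.326 for 98% confidence

Margin of error = z* · σ/√n = 2.326 · 6.6/√225 = 1.02

CI: (43.4 - 1.02, 43.4 + 1.02) = (42.38, 44.42)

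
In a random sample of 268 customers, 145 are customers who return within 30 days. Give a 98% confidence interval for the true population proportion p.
(0.470, 0.612)

Proportion CI:
p̂ = 145/268 = 0.54104
SE = √(p̂(1-p̂)/n) = √(0.54104 · 0.45896 / 268) = 0.03044

z* = 2.326
Margin = z* · SE = 2.326 · 0.03044 = 0.0708

CI: 0.54104 ± 0.0708 = (0.470, 0.612)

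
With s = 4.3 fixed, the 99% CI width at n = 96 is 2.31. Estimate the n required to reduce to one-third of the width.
n ≈ 864

CI width ∝ 1/√n
To reduce width by factor 3, need √n to grow by 3 → need 3² = 9 times as many samples.

Current: n = 96, width = 2.31
New: n = 864, width ≈ 0.76

Width reduced by factor of 2.31/0.76 = 3.04.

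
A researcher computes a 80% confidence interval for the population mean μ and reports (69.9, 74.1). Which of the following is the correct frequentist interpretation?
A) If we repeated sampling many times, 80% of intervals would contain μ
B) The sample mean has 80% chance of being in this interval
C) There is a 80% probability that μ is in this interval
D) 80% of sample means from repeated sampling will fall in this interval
A

A) Correct — this is the frequentist long-run coverage interpretation.
B) Wrong — x̄ is observed and sits in the interval by construction.
C) Wrong — μ is fixed; the randomness lives in the interval, not in μ.
D) Wrong — coverage applies to intervals containing μ, not to future x̄ values.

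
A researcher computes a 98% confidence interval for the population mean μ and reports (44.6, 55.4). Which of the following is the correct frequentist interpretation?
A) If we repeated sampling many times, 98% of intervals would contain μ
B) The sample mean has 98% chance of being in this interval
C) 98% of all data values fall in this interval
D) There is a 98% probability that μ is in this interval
A

A) Correct — this is the frequentist long-run coverage interpretation.
B) Wrong — x̄ is observed and sits in the interval by construction.
C) Wrong — a CI is about the parameter μ, not individual data values.
D) Wrong — μ is fixed; the randomness lives in the interval, not in μ.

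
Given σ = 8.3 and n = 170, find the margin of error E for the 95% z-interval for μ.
Margin of error = 1.25

Margin of error = z* · σ/√n
= 1.960 · 8.3/√170
= 1.960 · 8.3/13.0384
= 1.25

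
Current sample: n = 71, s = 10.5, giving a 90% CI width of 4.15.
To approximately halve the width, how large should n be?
n ≈ 284

CI width ∝ 1/√n
To reduce width by factor 2, need √n to grow by 2 → need 2² = 4 times as many samples.

Current: n = 71, width = 4.15
New: n = 284, width ≈ 2.06

Width reduced by factor of 4.15/2.06 = 2.01.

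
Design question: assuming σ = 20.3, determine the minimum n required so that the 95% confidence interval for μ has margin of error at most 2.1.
n ≥ 359

For margin E ≤ 2.1:
n ≥ (z* · σ / E)²
n ≥ (1.960 · 20.3 / 2.1)²
n ≥ 358.98

Minimum n = 359 (rounding up)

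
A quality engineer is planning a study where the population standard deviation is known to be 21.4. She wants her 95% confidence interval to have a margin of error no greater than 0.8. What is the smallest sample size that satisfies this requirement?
n ≥ 2749

For margin E ≤ 0.8:
n ≥ (z* · σ / E)²
n ≥ (1.960 · 21.4 / 0.8)²
n ≥ 2748.90

Minimum n = 2749 (rounding up)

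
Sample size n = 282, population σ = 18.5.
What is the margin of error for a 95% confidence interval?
Margin of error = 2.16

Margin of error = z* · σ/√n
= 1.960 · 18.5/√282
= 1.960 · 18.5/16.7929
= 2.16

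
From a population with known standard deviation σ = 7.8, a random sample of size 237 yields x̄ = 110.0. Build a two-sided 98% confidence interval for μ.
(108.82, 111.18)

z-interval (σ known):
z* = 2.326 for 98% confidence

Margin of error = z* · σ/√n = 2.326 · 7.8/√237 = 1.18

CI: (110.0 - 1.18, 110.0 + 1.18) = (108.82, 111.18)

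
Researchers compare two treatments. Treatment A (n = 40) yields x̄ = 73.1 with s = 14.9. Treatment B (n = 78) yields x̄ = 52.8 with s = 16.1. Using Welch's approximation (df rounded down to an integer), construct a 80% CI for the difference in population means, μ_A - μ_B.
(16.45, 24.15)

Difference: x̄₁ - x̄₂ = 20.30
SE = √(s₁²/n₁ + s₂²/n₂) = √(14.9²/40 + 16.1²/78) = 2.9788
df = 84.37 → 84 (Welch–Satterthwaite, rounded down)
t* = 1.292

CI: 20.30 ± 1.292 · 2.9788 = 20.30 ± 3.85 = (16.45, 24.15)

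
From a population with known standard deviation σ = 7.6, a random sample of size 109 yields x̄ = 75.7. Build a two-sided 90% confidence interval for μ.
(74.50, 76.90)

z-interval (σ known):
z* = 1.645 for 90% confidence

Margin of error = z* · σ/√n = 1.645 · 7.6/√109 = 1.20

CI: (75.7 - 1.20, 75.7 + 1.20) = (74.50, 76.90)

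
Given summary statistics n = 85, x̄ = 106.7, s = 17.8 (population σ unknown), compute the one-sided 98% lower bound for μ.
μ ≥ 102.67

Lower bound (one-sided):
t* = 2.086 (one-sided for 98%)
Lower bound = x̄ - t* · s/√n = 106.7 - 2.086 · 17.8/√85 = 102.67

We are 98% confident that μ ≥ 102.67.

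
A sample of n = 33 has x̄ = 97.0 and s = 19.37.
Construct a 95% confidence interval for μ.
(90.13, 103.87)

t-interval (σ unknown):
df = n - 1 = 32
t* = 2.037 for 95% confidence

Margin of error = t* · s/√n = 2.037 · 19.37/√33 = 6.87

CI: (90.13, 103.87)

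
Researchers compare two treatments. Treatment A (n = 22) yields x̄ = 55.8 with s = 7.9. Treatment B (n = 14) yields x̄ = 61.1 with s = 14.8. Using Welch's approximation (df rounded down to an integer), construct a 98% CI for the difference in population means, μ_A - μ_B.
(-16.34, 5.74)

Difference: x̄₁ - x̄₂ = -5.30
SE = √(s₁²/n₁ + s₂²/n₂) = √(7.9²/22 + 14.8²/14) = 4.2991
df = 17.78 → 17 (Welch–Satterthwaite, rounded down)
t* = 2.567

CI: -5.30 ± 2.567 · 4.2991 = -5.30 ± 11.04 = (-16.34, 5.74)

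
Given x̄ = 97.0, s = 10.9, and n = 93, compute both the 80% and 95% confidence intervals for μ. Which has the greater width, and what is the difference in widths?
95% CI is wider by 1.57

df = 92
80% CI: t* = 1.291, (95.54, 98.46), width = 2 · t* · s/√n = 2.92
95% CI: t* = 1.986, (94.76, 99.24), width = 2 · t* · s/√n = 4.49

The 95% CI is wider by 4.49 - 2.92 = 1.57.
Higher confidence requires a wider interval.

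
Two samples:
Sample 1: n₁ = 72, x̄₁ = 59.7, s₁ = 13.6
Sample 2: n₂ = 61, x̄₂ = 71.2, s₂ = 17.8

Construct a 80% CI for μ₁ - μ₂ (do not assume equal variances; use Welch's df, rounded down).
(-15.09, -7.91)

Difference: x̄₁ - x̄₂ = -11.50
SE = √(s₁²/n₁ + s₂²/n₂) = √(13.6²/72 + 17.8²/61) = 2.7862
df = 111.07 → 111 (Welch–Satterthwaite, rounded down)
t* = 1.289

CI: -11.50 ± 1.289 · 2.7862 = -11.50 ± 3.59 = (-15.09, -7.91)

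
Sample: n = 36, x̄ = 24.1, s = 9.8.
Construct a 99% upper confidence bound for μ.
μ ≤ 28.08

Upper bound (one-sided):
t* = 2.438 (one-sided for 99%)
Upper bound = x̄ + t* · s/√n = 24.1 + 2.438 · 9.8/√36 = 28.08

We are 99% confident that μ ≤ 28.08.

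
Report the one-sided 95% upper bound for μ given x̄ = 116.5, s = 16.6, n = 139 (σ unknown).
μ ≤ 118.83

Upper bound (one-sided):
t* = 1.656 (one-sided for 95%)
Upper bound = x̄ + t* · s/√n = 116.5 + 1.656 · 16.6/√139 = 118.83

We are 95% confident that μ ≤ 118.83.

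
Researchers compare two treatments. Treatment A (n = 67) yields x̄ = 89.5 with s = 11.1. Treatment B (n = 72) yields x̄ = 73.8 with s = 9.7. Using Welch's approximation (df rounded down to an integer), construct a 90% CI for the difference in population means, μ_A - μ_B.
(12.76, 18.64)

Difference: x̄₁ - x̄₂ = 15.70
SE = √(s₁²/n₁ + s₂²/n₂) = √(11.1²/67 + 9.7²/72) = 1.7736
df = 131.43 → 131 (Welch–Satterthwaite, rounded down)
t* = 1.657

CI: 15.70 ± 1.657 · 1.7736 = 15.70 ± 2.94 = (12.76, 18.64)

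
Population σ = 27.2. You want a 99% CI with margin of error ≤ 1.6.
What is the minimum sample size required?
n ≥ 1918

For margin E ≤ 1.6:
n ≥ (z* · σ / E)²
n ≥ (2.576 · 27.2 / 1.6)²
n ≥ 1917.74

Minimum n = 1918 (rounding up)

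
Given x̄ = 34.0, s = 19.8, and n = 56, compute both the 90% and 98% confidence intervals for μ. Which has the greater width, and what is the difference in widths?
98% CI is wider by 3.83

df = 55
90% CI: t* = 1.673, (29.57, 38.43), width = 2 · t* · s/√n = 8.85
98% CI: t* = 2.396, (27.66, 40.34), width = 2 · t* · s/√n = 12.68

The 98% CI is wider by 12.68 - 8.85 = 3.83.
Higher confidence requires a wider interval.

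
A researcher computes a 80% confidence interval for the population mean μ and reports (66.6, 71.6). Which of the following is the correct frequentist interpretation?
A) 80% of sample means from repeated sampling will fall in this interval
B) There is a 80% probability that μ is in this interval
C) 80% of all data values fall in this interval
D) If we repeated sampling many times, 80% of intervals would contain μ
D

A) Wrong — coverage applies to intervals containing μ, not to future x̄ values.
B) Wrong — μ is fixed; the randomness lives in the interval, not in μ.
C) Wrong — a CI is about the parameter μ, not individual data values.
D) Correct — this is the frequentist long-run coverage interpretation.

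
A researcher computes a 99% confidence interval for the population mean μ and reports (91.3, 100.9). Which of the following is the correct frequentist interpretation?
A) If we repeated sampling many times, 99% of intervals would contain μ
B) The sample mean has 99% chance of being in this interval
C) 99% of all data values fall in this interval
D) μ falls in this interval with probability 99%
A

A) Correct — this is the frequentist long-run coverage interpretation.
B) Wrong — x̄ is observed and sits in the interval by construction.
C) Wrong — a CI is about the parameter μ, not individual data values.
D) Wrong — μ is fixed; the randomness lives in the interval, not in μ.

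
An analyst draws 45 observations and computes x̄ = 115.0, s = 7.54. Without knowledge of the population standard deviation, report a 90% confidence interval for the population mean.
(113.11, 116.89)

t-interval (σ unknown):
df = n - 1 = 44
t* = 1.680 for 90% confidence

Margin of error = t* · s/√n = 1.680 · 7.54/√45 = 1.89

CI: (113.11, 116.89)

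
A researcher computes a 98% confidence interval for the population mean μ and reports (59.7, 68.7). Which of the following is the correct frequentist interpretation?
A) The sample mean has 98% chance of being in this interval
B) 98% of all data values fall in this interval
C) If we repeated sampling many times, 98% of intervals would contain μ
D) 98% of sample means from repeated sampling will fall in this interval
C

A) Wrong — x̄ is observed and sits in the interval by construction.
B) Wrong — a CI is about the parameter μ, not individual data values.
C) Correct — this is the frequentist long-run coverage interpretation.
D) Wrong — coverage applies to intervals containing μ, not to future x̄ values.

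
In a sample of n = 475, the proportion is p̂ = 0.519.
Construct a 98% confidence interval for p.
(0.466, 0.572)

Proportion CI:
SE = √(p̂(1-p̂)/n) = √(0.519 · 0.481 / 475) = 0.02293

z* = 2.326
Margin = z* · SE = 2.326 · 0.02293 = 0.0533

CI: 0.519 ± 0.0533 = (0.466, 0.572)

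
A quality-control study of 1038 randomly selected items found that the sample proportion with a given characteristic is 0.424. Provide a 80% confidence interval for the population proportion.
(0.404, 0.444)

Proportion CI:
SE = √(p̂(1-p̂)/n) = √(0.424 · 0.576 / 1038) = 0.01534

z* = 1.282
Margin = z* · SE = 1.282 · 0.01534 = 0.0197

CI: 0.424 ± 0.0197 = (0.404, 0.444)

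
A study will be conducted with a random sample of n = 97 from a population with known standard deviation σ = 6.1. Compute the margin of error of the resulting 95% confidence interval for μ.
Margin of error = 1.21

Margin of error = z* · σ/√n
= 1.960 · 6.1/√97
= 1.960 · 6.1/9.8489
= 1.21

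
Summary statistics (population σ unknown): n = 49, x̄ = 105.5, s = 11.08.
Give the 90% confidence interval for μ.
(102.85, 108.15)

t-interval (σ unknown):
df = n - 1 = 48
t* = 1.677 for 90% confidence

Margin of error = t* · s/√n = 1.677 · 11.08/√49 = 2.65

CI: (102.85, 108.15)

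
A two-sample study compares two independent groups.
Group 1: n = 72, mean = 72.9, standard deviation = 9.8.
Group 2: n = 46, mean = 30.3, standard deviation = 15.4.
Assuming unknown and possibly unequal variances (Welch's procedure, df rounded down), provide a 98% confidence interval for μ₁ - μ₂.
(36.53, 48.67)

Difference: x̄₁ - x̄₂ = 42.60
SE = √(s₁²/n₁ + s₂²/n₂) = √(9.8²/72 + 15.4²/46) = 2.5475
df = 68.40 → 68 (Welch–Satterthwaite, rounded down)
t* = 2.382

CI: 42.60 ± 2.382 · 2.5475 = 42.60 ± 6.07 = (36.53, 48.67)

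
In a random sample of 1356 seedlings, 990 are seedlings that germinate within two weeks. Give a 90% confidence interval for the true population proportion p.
(0.710, 0.750)

Proportion CI:
p̂ = 990/1356 = 0.73009
SE = √(p̂(1-p̂)/n) = √(0.73009 · 0.26991 / 1356) = 0.01206

z* = 1.645
Margin = z* · SE = 1.645 · 0.01206 = 0.0198

CI: 0.73009 ± 0.0198 = (0.710, 0.750)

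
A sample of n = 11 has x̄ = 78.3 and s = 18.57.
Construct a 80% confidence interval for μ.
(70.62, 85.98)

t-interval (σ unknown):
df = n - 1 = 10
t* = 1.372 for 80% confidence

Margin of error = t* · s/√n = 1.372 · 18.57/√11 = 7.68

CI: (70.62, 85.98)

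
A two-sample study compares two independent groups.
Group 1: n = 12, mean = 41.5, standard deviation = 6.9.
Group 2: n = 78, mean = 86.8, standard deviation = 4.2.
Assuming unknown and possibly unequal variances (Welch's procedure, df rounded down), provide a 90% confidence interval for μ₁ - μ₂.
(-48.95, -41.65)

Difference: x̄₁ - x̄₂ = -45.30
SE = √(s₁²/n₁ + s₂²/n₂) = √(6.9²/12 + 4.2²/78) = 2.0478
df = 12.28 → 12 (Welch–Satterthwaite, rounded down)
t* = 1.782

CI: -45.30 ± 1.782 · 2.0478 = -45.30 ± 3.65 = (-48.95, -41.65)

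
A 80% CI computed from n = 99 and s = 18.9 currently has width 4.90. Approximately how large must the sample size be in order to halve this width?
n ≈ 396

CI width ∝ 1/√n
To reduce width by factor 2, need √n to grow by 2 → need 2² = 4 times as many samples.

Current: n = 99, width = 4.90
New: n = 396, width ≈ 2.44

Width reduced by factor of 4.90/2.44 = 2.01.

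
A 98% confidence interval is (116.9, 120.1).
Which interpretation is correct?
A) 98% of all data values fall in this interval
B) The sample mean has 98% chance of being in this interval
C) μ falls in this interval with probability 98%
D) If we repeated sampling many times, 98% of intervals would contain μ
D

A) Wrong — a CI is about the parameter μ, not individual data values.
B) Wrong — x̄ is observed and sits in the interval by construction.
C) Wrong — μ is fixed; the randomness lives in the interval, not in μ.
D) Correct — this is the frequentist long-run coverage interpretation.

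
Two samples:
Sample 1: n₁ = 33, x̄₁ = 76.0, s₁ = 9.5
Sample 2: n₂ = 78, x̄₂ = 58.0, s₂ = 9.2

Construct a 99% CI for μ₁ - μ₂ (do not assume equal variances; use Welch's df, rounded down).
(12.80, 23.20)

Difference: x̄₁ - x̄₂ = 18.00
SE = √(s₁²/n₁ + s₂²/n₂) = √(9.5²/33 + 9.2²/78) = 1.9545
df = 58.60 → 58 (Welch–Satterthwaite, rounded down)
t* = 2.663

CI: 18.00 ± 2.663 · 1.9545 = 18.00 ± 5.20 = (12.80, 23.20)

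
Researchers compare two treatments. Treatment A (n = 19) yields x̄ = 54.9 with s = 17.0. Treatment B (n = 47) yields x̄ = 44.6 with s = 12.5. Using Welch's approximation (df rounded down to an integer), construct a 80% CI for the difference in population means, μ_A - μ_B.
(4.64, 15.96)

Difference: x̄₁ - x̄₂ = 10.30
SE = √(s₁²/n₁ + s₂²/n₂) = √(17.0²/19 + 12.5²/47) = 4.3052
df = 26.24 → 26 (Welch–Satterthwaite, rounded down)
t* = 1.315

CI: 10.30 ± 1.315 · 4.3052 = 10.30 ± 5.66 = (4.64, 15.96)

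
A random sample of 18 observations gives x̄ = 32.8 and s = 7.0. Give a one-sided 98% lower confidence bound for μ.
μ ≥ 29.13

Lower bound (one-sided):
t* = 2.224 (one-sided for 98%)
Lower bound = x̄ - t* · s/√n = 32.8 - 2.224 · 7.0/√18 = 29.13

We are 98% confident that μ ≥ 29.13.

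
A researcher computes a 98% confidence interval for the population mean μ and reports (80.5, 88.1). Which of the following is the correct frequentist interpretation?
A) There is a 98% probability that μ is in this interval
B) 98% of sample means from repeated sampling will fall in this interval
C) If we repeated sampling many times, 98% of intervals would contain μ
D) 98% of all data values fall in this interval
C

A) Wrong — μ is fixed; the randomness lives in the interval, not in μ.
B) Wrong — coverage applies to intervals containing μ, not to future x̄ values.
C) Correct — this is the frequentist long-run coverage interpretation.
D) Wrong — a CI is about the parameter μ, not individual data values.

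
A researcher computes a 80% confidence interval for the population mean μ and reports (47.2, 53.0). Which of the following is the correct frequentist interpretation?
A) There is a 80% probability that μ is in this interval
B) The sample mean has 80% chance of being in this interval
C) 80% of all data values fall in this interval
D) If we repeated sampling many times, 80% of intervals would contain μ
D

A) Wrong — μ is fixed; the randomness lives in the interval, not in μ.
B) Wrong — x̄ is observed and sits in the interval by construction.
C) Wrong — a CI is about the parameter μ, not individual data values.
D) Correct — this is the frequentist long-run coverage interpretation.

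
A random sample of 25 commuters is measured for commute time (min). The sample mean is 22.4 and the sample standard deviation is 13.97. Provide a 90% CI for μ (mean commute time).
(17.62, 27.18)

t-interval (σ unknown):
df = n - 1 = 24
t* = 1.711 for 90% confidence

Margin of error = t* · s/√n = 1.711 · 13.97/√25 = 4.78

CI: (17.62, 27.18)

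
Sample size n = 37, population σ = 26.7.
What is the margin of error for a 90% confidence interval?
Margin of error = 7.22

Margin of error = z* · σ/√n
= 1.645 · 26.7/√37
= 1.645 · 26.7/6.0828
= 7.22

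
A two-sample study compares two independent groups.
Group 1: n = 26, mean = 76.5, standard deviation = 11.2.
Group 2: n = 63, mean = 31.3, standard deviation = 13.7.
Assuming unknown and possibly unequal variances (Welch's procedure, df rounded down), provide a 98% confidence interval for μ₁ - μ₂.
(38.51, 51.89)

Difference: x̄₁ - x̄₂ = 45.20
SE = √(s₁²/n₁ + s₂²/n₂) = √(11.2²/26 + 13.7²/63) = 2.7935
df = 56.69 → 56 (Welch–Satterthwaite, rounded down)
t* = 2.395

CI: 45.20 ± 2.395 · 2.7935 = 45.20 ± 6.69 = (38.51, 51.89)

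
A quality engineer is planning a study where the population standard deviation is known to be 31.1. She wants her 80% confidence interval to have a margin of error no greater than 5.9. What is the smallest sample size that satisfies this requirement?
n ≥ 46

For margin E ≤ 5.9:
n ≥ (z* · σ / E)²
n ≥ (1.282 · 31.1 / 5.9)²
n ≥ 45.67

Minimum n = 46 (rounding up)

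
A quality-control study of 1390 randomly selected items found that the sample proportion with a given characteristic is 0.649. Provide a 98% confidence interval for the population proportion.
(0.619, 0.679)

Proportion CI:
SE = √(p̂(1-p̂)/n) = √(0.649 · 0.351 / 1390) = 0.01280

z* = 2.326
Margin = z* · SE = 2.326 · 0.01280 = 0.0298

CI: 0.649 ± 0.0298 = (0.619, 0.679)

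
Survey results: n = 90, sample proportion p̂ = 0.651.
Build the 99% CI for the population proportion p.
(0.522, 0.780)

Proportion CI:
SE = √(p̂(1-p̂)/n) = √(0.651 · 0.349 / 90) = 0.05024

z* = 2.576
Margin = z* · SE = 2.576 · 0.05024 = 0.1294

CI: 0.651 ± 0.1294 = (0.522, 0.780)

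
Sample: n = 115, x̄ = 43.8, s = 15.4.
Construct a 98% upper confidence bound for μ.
μ ≤ 46.78

Upper bound (one-sided):
t* = 2.078 (one-sided for 98%)
Upper bound = x̄ + t* · s/√n = 43.8 + 2.078 · 15.4/√115 = 46.78

We are 98% confident that μ ≤ 46.78.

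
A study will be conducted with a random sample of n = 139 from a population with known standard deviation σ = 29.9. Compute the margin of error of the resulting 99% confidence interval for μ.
Margin of error = 6.53

Margin of error = z* · σ/√n
= 2.576 · 29.9/√139
= 2.576 · 29.9/11.7898
= 6.53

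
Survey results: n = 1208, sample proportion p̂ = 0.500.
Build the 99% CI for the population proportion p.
(0.463, 0.537)

Proportion CI:
SE = √(p̂(1-p̂)/n) = √(0.500 · 0.500 / 1208) = 0.01439

z* = 2.576
Margin = z* · SE = 2.576 · 0.01439 = 0.0371

CI: 0.500 ± 0.0371 = (0.463, 0.537)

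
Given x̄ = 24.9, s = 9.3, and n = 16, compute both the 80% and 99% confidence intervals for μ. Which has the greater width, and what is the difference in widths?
99% CI is wider by 7.46

df = 15
80% CI: t* = 1.341, (21.78, 28.02), width = 2 · t* · s/√n = 6.24
99% CI: t* = 2.947, (18.05, 31.75), width = 2 · t* · s/√n = 13.70

The 99% CI is wider by 13.70 - 6.24 = 7.46.
Higher confidence requires a wider interval.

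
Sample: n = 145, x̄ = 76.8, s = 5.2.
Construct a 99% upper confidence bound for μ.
μ ≤ 77.82

Upper bound (one-sided):
t* = 2.353 (one-sided for 99%)
Upper bound = x̄ + t* · s/√n = 76.8 + 2.353 · 5.2/√145 = 77.82

We are 99% confident that μ ≤ 77.82.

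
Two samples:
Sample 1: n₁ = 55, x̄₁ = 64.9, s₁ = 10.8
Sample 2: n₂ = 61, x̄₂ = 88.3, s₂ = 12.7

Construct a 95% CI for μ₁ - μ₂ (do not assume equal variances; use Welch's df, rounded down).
(-27.72, -19.08)

Difference: x̄₁ - x̄₂ = -23.40
SE = √(s₁²/n₁ + s₂²/n₂) = √(10.8²/55 + 12.7²/61) = 2.1828
df = 113.63 → 113 (Welch–Satterthwaite, rounded down)
t* = 1.981

CI: -23.40 ± 1.981 · 2.1828 = -23.40 ± 4.32 = (-27.72, -19.08)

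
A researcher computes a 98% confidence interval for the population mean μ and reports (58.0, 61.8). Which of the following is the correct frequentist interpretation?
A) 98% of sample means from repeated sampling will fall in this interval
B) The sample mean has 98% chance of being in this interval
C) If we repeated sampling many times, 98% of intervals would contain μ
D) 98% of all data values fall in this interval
C

A) Wrong — coverage applies to intervals containing μ, not to future x̄ values.
B) Wrong — x̄ is observed and sits in the interval by construction.
C) Correct — this is the frequentist long-run coverage interpretation.
D) Wrong — a CI is about the parameter μ, not individual data values.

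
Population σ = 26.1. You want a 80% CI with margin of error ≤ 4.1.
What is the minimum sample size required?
n ≥ 67

For margin E ≤ 4.1:
n ≥ (z* · σ / E)²
n ≥ (1.282 · 26.1 / 4.1)²
n ≥ 66.60

Minimum n = 67 (rounding up)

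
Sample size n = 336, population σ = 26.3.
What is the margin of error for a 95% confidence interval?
Margin of error = 2.81

Margin of error = z* · σ/√n
= 1.960 · 26.3/√336
= 1.960 · 26.3/18.3303
= 2.81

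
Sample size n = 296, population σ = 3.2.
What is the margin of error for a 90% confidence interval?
Margin of error = 0.31

Margin of error = z* · σ/√n
= 1.645 · 3.2/√296
= 1.645 · 3.2/17.2047
= 0.31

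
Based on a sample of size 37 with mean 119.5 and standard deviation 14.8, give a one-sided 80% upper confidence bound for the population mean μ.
μ ≤ 121.57

Upper bound (one-sided):
t* = 0.852 (one-sided for 80%)
Upper bound = x̄ + t* · s/√n = 119.5 + 0.852 · 14.8/√37 = 121.57

We are 80% confident that μ ≤ 121.57.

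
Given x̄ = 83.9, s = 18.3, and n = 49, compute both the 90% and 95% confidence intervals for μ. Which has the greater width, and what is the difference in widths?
95% CI is wider by 1.74

df = 48
90% CI: t* = 1.677, (79.52, 88.28), width = 2 · t* · s/√n = 8.77
95% CI: t* = 2.011, (78.64, 89.16), width = 2 · t* · s/√n = 10.51

The 95% CI is wider by 10.51 - 8.77 = 1.74.
Higher confidence requires a wider interval.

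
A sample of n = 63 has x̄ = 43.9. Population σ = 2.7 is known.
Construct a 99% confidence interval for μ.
(43.02, 44.78)

z-interval (σ known):
z* = 2.576 for 99% confidence

Margin of error = z* · σ/√n = 2.576 · 2.7/√63 = 0.88

CI: (43.9 - 0.88, 43.9 + 0.88) = (43.02, 44.78)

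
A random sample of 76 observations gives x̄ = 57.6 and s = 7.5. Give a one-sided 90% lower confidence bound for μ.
μ ≥ 56.49

Lower bound (one-sided):
t* = 1.293 (one-sided for 90%)
Lower bound = x̄ - t* · s/√n = 57.6 - 1.293 · 7.5/√76 = 56.49

We are 90% confident that μ ≥ 56.49.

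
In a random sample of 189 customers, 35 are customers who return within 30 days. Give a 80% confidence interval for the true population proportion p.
(0.149, 0.221)

Proportion CI:
p̂ = 35/189 = 0.18519
SE = √(p̂(1-p̂)/n) = √(0.18519 · 0.81481 / 189) = 0.02826

z* = 1.282
Margin = z* · SE = 1.282 · 0.02826 = 0.0362

CI: 0.18519 ± 0.0362 = (0.149, 0.221)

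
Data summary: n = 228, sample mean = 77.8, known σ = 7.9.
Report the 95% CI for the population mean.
(76.77, 78.83)

z-interval (σ known):
z* = 1.960 for 95% confidence

Margin of error = z* · σ/√n = 1.960 · 7.9/√228 = 1.03

CI: (77.8 - 1.03, 77.8 + 1.03) = (76.77, 78.83)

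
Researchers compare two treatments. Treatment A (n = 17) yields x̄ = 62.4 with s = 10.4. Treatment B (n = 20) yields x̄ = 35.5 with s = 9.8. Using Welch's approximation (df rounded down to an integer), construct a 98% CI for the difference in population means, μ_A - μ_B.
(18.73, 35.07)

Difference: x̄₁ - x̄₂ = 26.90
SE = √(s₁²/n₁ + s₂²/n₂) = √(10.4²/17 + 9.8²/20) = 3.3413
df = 33.29 → 33 (Welch–Satterthwaite, rounded down)
t* = 2.445

CI: 26.90 ± 2.445 · 3.3413 = 26.90 ± 8.17 = (18.73, 35.07)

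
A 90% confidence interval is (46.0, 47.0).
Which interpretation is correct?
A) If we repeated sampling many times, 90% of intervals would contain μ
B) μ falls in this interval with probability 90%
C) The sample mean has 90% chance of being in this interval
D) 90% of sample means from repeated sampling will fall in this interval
A

A) Correct — this is the frequentist long-run coverage interpretation.
B) Wrong — μ is fixed; the randomness lives in the interval, not in μ.
C) Wrong — x̄ is observed and sits in the interval by construction.
D) Wrong — coverage applies to intervals containing μ, not to future x̄ values.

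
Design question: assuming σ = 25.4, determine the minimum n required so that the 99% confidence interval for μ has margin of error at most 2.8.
n ≥ 547

For margin E ≤ 2.8:
n ≥ (z* · σ / E)²
n ≥ (2.576 · 25.4 / 2.8)²
n ≥ 546.06

Minimum n = 547 (rounding up)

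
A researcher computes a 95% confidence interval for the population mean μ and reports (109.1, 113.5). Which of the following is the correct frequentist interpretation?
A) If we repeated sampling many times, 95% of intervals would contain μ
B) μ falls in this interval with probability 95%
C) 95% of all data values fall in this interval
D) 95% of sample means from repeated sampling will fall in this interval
A

A) Correct — this is the frequentist long-run coverage interpretation.
B) Wrong — μ is fixed; the randomness lives in the interval, not in μ.
C) Wrong — a CI is about the parameter μ, not individual data values.
D) Wrong — coverage applies to intervals containing μ, not to future x̄ values.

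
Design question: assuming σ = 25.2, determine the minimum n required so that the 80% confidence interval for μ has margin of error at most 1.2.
n ≥ 725

For margin E ≤ 1.2:
n ≥ (z* · σ / E)²
n ≥ (1.282 · 25.2 / 1.2)²
n ≥ 724.79

Minimum n = 725 (rounding up)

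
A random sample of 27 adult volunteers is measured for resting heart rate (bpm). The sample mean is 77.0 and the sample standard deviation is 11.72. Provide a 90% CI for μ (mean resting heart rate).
(73.15, 80.85)

t-interval (σ unknown):
df = n - 1 = 26
t* = 1.706 for 90% confidence

Margin of error = t* · s/√n = 1.706 · 11.72/√27 = 3.85

CI: (73.15, 80.85)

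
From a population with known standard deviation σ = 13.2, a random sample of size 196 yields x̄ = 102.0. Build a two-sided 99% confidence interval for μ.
(99.57, 104.43)

z-interval (σ known):
z* = 2.576 for 99% confidence

Margin of error = z* · σ/√n = 2.576 · 13.2/√196 = 2.43

CI: (102.0 - 2.43, 102.0 + 2.43) = (99.57, 104.43)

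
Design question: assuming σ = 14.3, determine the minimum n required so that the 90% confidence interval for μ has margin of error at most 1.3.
n ≥ 328

For margin E ≤ 1.3:
n ≥ (z* · σ / E)²
n ≥ (1.645 · 14.3 / 1.3)²
n ≥ 327.43

Minimum n = 328 (rounding up)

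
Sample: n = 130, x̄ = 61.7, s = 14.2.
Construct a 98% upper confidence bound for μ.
μ ≤ 64.28

Upper bound (one-sided):
t* = 2.075 (one-sided for 98%)
Upper bound = x̄ + t* · s/√n = 61.7 + 2.075 · 14.2/√130 = 64.28

We are 98% confident that μ ≤ 64.28.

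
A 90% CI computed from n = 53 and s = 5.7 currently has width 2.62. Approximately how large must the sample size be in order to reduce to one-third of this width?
n ≈ 477

CI width ∝ 1/√n
To reduce width by factor 3, need √n to grow by 3 → need 3² = 9 times as many samples.

Current: n = 53, width = 2.62
New: n = 477, width ≈ 0.86

Width reduced by factor of 2.62/0.86 = 3.05.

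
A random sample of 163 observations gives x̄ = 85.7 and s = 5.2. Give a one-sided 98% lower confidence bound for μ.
μ ≥ 84.86

Lower bound (one-sided):
t* = 2.070 (one-sided for 98%)
Lower bound = x̄ - t* · s/√n = 85.7 - 2.070 · 5.2/√163 = 84.86

We are 98% confident that μ ≥ 84.86.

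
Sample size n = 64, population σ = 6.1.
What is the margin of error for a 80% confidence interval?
Margin of error = 0.98

Margin of error = z* · σ/√n
= 1.282 · 6.1/√64
= 1.282 · 6.1/8.0000
= 0.98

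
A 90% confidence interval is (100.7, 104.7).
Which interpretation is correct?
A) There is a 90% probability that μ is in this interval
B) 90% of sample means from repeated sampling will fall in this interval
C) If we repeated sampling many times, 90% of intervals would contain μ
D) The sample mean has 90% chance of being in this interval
C

A) Wrong — μ is fixed; the randomness lives in the interval, not in μ.
B) Wrong — coverage applies to intervals containing μ, not to future x̄ values.
C) Correct — this is the frequentist long-run coverage interpretation.
D) Wrong — x̄ is observed and sits in the interval by construction.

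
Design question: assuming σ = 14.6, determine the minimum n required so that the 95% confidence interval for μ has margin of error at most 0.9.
n ≥ 1011

For margin E ≤ 0.9:
n ≥ (z* · σ / E)²
n ≥ (1.960 · 14.6 / 0.9)²
n ≥ 1010.96

Minimum n = 1011 (rounding up)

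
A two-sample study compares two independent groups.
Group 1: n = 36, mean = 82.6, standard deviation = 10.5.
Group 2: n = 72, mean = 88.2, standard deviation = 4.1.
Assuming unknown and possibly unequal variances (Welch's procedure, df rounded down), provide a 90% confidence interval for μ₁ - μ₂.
(-8.66, -2.54)

Difference: x̄₁ - x̄₂ = -5.60
SE = √(s₁²/n₁ + s₂²/n₂) = √(10.5²/36 + 4.1²/72) = 1.8155
df = 40.42 → 40 (Welch–Satterthwaite, rounded down)
t* = 1.684

CI: -5.60 ± 1.684 · 1.8155 = -5.60 ± 3.06 = (-8.66, -2.54)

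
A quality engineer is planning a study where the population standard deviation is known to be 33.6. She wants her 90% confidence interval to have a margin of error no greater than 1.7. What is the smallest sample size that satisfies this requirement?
n ≥ 1058

For margin E ≤ 1.7:
n ≥ (z* · σ / E)²
n ≥ (1.645 · 33.6 / 1.7)²
n ≥ 1057.09

Minimum n = 1058 (rounding up)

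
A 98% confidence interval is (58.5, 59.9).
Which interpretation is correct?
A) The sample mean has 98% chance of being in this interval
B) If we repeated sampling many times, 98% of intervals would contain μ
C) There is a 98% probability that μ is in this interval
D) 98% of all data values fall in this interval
B

A) Wrong — x̄ is observed and sits in the interval by construction.
B) Correct — this is the frequentist long-run coverage interpretation.
C) Wrong — μ is fixed; the randomness lives in the interval, not in μ.
D) Wrong — a CI is about the parameter μ, not individual data values.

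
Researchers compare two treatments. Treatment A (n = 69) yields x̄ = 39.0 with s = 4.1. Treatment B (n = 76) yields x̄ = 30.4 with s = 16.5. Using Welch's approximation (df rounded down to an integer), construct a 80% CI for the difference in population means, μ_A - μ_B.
(6.07, 11.13)

Difference: x̄₁ - x̄₂ = 8.60
SE = √(s₁²/n₁ + s₂²/n₂) = √(4.1²/69 + 16.5²/76) = 1.9560
df = 85.11 → 85 (Welch–Satterthwaite, rounded down)
t* = 1.292

CI: 8.60 ± 1.292 · 1.9560 = 8.60 ± 2.53 = (6.07, 11.13)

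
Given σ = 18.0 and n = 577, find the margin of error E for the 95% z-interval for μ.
Margin of error = 1.47

Margin of error = z* · σ/√n
= 1.960 · 18.0/√577
= 1.960 · 18.0/24.0208
= 1.47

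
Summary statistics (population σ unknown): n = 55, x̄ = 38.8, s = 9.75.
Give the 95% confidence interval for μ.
(36.16, 41.44)

t-interval (σ unknown):
df = n - 1 = 54
t* = 2.005 for 95% confidence

Margin of error = t* · s/√n = 2.005 · 9.75/√55 = 2.64

CI: (36.16, 41.44)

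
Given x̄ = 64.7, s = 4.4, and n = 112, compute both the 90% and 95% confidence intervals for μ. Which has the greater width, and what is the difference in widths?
95% CI is wider by 0.27

df = 111
90% CI: t* = 1.659, (64.01, 65.39), width = 2 · t* · s/√n = 1.38
95% CI: t* = 1.982, (63.88, 65.52), width = 2 · t* · s/√n = 1.65

The 95% CI is wider by 1.65 - 1.38 = 0.27.
Higher confidence requires a wider interval.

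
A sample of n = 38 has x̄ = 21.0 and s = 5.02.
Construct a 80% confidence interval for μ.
(19.94, 22.06)

t-interval (σ unknown):
df = n - 1 = 37
t* = 1.305 for 80% confidence

Margin of error = t* · s/√n = 1.305 · 5.02/√38 = 1.06

CI: (19.94, 22.06)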